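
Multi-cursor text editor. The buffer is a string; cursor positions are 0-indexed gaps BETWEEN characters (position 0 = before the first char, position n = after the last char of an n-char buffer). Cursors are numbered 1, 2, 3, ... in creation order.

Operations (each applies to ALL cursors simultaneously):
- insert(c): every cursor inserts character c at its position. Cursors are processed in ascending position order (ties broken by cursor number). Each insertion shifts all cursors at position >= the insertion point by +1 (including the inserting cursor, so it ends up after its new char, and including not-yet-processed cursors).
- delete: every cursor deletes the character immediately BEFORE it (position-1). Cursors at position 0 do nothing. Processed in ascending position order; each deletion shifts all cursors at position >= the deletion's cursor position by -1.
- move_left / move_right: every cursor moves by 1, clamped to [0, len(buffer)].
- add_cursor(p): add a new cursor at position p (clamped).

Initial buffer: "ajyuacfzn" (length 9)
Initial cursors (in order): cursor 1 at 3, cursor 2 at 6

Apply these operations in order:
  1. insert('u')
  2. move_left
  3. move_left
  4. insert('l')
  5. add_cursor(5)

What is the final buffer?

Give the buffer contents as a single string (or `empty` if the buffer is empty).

After op 1 (insert('u')): buffer="ajyuuacufzn" (len 11), cursors c1@4 c2@8, authorship ...1...2...
After op 2 (move_left): buffer="ajyuuacufzn" (len 11), cursors c1@3 c2@7, authorship ...1...2...
After op 3 (move_left): buffer="ajyuuacufzn" (len 11), cursors c1@2 c2@6, authorship ...1...2...
After op 4 (insert('l')): buffer="ajlyuualcufzn" (len 13), cursors c1@3 c2@8, authorship ..1.1..2.2...
After op 5 (add_cursor(5)): buffer="ajlyuualcufzn" (len 13), cursors c1@3 c3@5 c2@8, authorship ..1.1..2.2...

Answer: ajlyuualcufzn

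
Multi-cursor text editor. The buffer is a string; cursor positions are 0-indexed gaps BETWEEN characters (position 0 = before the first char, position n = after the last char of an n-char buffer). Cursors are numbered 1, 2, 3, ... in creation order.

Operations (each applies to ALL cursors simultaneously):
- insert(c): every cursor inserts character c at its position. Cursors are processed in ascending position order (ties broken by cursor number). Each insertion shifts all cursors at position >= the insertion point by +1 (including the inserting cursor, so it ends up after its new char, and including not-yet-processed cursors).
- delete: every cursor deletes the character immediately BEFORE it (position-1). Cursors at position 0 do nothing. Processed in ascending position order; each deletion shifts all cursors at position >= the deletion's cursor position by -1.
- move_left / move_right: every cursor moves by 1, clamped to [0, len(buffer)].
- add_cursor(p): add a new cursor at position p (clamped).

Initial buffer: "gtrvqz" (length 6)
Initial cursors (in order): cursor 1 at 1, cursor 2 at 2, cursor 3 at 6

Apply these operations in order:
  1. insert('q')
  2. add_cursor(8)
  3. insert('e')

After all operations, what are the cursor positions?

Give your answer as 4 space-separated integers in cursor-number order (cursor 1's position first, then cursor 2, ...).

Answer: 3 6 13 11

Derivation:
After op 1 (insert('q')): buffer="gqtqrvqzq" (len 9), cursors c1@2 c2@4 c3@9, authorship .1.2....3
After op 2 (add_cursor(8)): buffer="gqtqrvqzq" (len 9), cursors c1@2 c2@4 c4@8 c3@9, authorship .1.2....3
After op 3 (insert('e')): buffer="gqetqervqzeqe" (len 13), cursors c1@3 c2@6 c4@11 c3@13, authorship .11.22....433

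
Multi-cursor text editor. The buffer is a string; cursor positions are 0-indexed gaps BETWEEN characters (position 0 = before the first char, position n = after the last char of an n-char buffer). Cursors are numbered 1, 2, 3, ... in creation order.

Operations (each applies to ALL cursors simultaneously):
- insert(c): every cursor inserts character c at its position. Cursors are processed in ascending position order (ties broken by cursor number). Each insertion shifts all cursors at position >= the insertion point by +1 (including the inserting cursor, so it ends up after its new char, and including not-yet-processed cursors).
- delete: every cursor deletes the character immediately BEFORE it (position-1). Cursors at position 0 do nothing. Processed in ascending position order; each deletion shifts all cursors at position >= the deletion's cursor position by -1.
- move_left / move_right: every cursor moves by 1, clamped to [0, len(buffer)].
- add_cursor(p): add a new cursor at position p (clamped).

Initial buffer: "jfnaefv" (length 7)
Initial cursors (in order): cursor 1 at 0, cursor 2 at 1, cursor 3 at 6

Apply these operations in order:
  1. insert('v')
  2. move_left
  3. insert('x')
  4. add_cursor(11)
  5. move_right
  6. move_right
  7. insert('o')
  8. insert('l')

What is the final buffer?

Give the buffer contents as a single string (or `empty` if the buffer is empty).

After op 1 (insert('v')): buffer="vjvfnaefvv" (len 10), cursors c1@1 c2@3 c3@9, authorship 1.2.....3.
After op 2 (move_left): buffer="vjvfnaefvv" (len 10), cursors c1@0 c2@2 c3@8, authorship 1.2.....3.
After op 3 (insert('x')): buffer="xvjxvfnaefxvv" (len 13), cursors c1@1 c2@4 c3@11, authorship 11.22.....33.
After op 4 (add_cursor(11)): buffer="xvjxvfnaefxvv" (len 13), cursors c1@1 c2@4 c3@11 c4@11, authorship 11.22.....33.
After op 5 (move_right): buffer="xvjxvfnaefxvv" (len 13), cursors c1@2 c2@5 c3@12 c4@12, authorship 11.22.....33.
After op 6 (move_right): buffer="xvjxvfnaefxvv" (len 13), cursors c1@3 c2@6 c3@13 c4@13, authorship 11.22.....33.
After op 7 (insert('o')): buffer="xvjoxvfonaefxvvoo" (len 17), cursors c1@4 c2@8 c3@17 c4@17, authorship 11.122.2....33.34
After op 8 (insert('l')): buffer="xvjolxvfolnaefxvvooll" (len 21), cursors c1@5 c2@10 c3@21 c4@21, authorship 11.1122.22....33.3434

Answer: xvjolxvfolnaefxvvooll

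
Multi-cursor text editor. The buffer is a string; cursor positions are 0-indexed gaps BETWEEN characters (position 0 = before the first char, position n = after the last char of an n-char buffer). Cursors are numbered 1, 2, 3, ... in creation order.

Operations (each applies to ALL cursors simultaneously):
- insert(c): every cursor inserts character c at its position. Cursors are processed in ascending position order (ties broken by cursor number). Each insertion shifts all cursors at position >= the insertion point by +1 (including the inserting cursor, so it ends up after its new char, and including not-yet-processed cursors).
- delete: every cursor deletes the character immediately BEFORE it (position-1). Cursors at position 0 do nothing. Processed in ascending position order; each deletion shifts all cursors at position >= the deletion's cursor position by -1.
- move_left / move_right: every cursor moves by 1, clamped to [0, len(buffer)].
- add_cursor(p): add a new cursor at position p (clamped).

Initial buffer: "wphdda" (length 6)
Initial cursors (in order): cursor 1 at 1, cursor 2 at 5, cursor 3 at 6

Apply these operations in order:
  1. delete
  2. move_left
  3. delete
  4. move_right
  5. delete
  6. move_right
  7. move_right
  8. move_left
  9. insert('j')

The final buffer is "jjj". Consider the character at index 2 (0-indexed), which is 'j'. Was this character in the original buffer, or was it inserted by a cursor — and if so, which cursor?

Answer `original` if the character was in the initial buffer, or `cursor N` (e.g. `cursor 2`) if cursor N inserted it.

Answer: cursor 3

Derivation:
After op 1 (delete): buffer="phd" (len 3), cursors c1@0 c2@3 c3@3, authorship ...
After op 2 (move_left): buffer="phd" (len 3), cursors c1@0 c2@2 c3@2, authorship ...
After op 3 (delete): buffer="d" (len 1), cursors c1@0 c2@0 c3@0, authorship .
After op 4 (move_right): buffer="d" (len 1), cursors c1@1 c2@1 c3@1, authorship .
After op 5 (delete): buffer="" (len 0), cursors c1@0 c2@0 c3@0, authorship 
After op 6 (move_right): buffer="" (len 0), cursors c1@0 c2@0 c3@0, authorship 
After op 7 (move_right): buffer="" (len 0), cursors c1@0 c2@0 c3@0, authorship 
After op 8 (move_left): buffer="" (len 0), cursors c1@0 c2@0 c3@0, authorship 
After op 9 (insert('j')): buffer="jjj" (len 3), cursors c1@3 c2@3 c3@3, authorship 123
Authorship (.=original, N=cursor N): 1 2 3
Index 2: author = 3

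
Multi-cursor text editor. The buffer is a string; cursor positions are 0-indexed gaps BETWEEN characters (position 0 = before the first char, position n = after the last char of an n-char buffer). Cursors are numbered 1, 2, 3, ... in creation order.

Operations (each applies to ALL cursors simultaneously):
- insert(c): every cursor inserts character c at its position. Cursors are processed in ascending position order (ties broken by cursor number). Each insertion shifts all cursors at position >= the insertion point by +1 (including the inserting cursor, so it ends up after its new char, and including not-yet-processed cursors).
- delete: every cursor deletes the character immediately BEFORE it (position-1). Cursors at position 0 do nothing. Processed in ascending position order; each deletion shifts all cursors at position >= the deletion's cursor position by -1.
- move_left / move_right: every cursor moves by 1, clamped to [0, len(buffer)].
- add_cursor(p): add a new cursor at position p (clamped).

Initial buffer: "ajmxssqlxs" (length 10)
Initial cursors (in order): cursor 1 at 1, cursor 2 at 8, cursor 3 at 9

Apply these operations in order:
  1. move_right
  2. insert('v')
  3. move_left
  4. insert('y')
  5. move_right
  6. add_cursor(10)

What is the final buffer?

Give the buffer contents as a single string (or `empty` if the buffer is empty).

After op 1 (move_right): buffer="ajmxssqlxs" (len 10), cursors c1@2 c2@9 c3@10, authorship ..........
After op 2 (insert('v')): buffer="ajvmxssqlxvsv" (len 13), cursors c1@3 c2@11 c3@13, authorship ..1.......2.3
After op 3 (move_left): buffer="ajvmxssqlxvsv" (len 13), cursors c1@2 c2@10 c3@12, authorship ..1.......2.3
After op 4 (insert('y')): buffer="ajyvmxssqlxyvsyv" (len 16), cursors c1@3 c2@12 c3@15, authorship ..11.......22.33
After op 5 (move_right): buffer="ajyvmxssqlxyvsyv" (len 16), cursors c1@4 c2@13 c3@16, authorship ..11.......22.33
After op 6 (add_cursor(10)): buffer="ajyvmxssqlxyvsyv" (len 16), cursors c1@4 c4@10 c2@13 c3@16, authorship ..11.......22.33

Answer: ajyvmxssqlxyvsyv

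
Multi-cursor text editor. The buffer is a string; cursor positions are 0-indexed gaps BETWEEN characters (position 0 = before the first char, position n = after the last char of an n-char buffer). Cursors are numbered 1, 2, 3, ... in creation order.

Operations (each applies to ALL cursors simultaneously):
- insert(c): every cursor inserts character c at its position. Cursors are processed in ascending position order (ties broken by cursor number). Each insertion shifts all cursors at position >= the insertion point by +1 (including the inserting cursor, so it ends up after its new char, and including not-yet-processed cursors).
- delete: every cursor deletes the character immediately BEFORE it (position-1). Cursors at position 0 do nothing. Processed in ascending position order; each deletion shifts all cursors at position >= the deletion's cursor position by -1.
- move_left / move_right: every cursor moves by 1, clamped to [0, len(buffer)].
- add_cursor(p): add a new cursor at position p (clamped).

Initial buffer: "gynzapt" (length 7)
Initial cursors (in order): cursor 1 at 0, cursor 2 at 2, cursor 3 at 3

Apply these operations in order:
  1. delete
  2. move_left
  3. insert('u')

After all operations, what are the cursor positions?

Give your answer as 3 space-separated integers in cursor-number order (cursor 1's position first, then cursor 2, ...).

Answer: 3 3 3

Derivation:
After op 1 (delete): buffer="gzapt" (len 5), cursors c1@0 c2@1 c3@1, authorship .....
After op 2 (move_left): buffer="gzapt" (len 5), cursors c1@0 c2@0 c3@0, authorship .....
After op 3 (insert('u')): buffer="uuugzapt" (len 8), cursors c1@3 c2@3 c3@3, authorship 123.....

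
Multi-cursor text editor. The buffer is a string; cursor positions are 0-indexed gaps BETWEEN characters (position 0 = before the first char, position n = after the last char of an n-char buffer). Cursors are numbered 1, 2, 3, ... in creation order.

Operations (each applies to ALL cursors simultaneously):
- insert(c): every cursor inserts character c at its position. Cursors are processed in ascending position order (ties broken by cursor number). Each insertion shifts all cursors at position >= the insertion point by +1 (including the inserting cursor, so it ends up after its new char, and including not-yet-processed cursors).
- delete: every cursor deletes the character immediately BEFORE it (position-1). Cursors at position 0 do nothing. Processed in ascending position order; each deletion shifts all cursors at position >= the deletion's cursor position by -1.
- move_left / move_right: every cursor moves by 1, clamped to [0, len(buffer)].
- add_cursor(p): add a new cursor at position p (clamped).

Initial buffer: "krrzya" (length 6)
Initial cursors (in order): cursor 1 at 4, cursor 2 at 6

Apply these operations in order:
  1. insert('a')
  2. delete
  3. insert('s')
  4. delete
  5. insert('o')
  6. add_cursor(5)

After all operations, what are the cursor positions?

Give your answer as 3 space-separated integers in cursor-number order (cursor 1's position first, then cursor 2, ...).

Answer: 5 8 5

Derivation:
After op 1 (insert('a')): buffer="krrzayaa" (len 8), cursors c1@5 c2@8, authorship ....1..2
After op 2 (delete): buffer="krrzya" (len 6), cursors c1@4 c2@6, authorship ......
After op 3 (insert('s')): buffer="krrzsyas" (len 8), cursors c1@5 c2@8, authorship ....1..2
After op 4 (delete): buffer="krrzya" (len 6), cursors c1@4 c2@6, authorship ......
After op 5 (insert('o')): buffer="krrzoyao" (len 8), cursors c1@5 c2@8, authorship ....1..2
After op 6 (add_cursor(5)): buffer="krrzoyao" (len 8), cursors c1@5 c3@5 c2@8, authorship ....1..2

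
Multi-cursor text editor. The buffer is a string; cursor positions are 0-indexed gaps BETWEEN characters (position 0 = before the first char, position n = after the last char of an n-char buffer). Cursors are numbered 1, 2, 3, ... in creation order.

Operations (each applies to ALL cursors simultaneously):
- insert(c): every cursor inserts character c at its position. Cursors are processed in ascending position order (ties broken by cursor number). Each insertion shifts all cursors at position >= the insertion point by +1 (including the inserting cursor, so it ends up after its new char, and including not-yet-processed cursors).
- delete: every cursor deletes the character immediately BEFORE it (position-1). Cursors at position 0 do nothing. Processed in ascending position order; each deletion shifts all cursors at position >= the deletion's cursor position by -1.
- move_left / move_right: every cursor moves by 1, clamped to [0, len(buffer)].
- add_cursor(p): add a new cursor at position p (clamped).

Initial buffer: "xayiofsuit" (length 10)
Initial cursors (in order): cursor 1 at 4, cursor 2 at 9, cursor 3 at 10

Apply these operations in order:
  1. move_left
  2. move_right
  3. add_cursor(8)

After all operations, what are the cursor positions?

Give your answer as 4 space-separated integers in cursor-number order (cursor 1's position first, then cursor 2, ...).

After op 1 (move_left): buffer="xayiofsuit" (len 10), cursors c1@3 c2@8 c3@9, authorship ..........
After op 2 (move_right): buffer="xayiofsuit" (len 10), cursors c1@4 c2@9 c3@10, authorship ..........
After op 3 (add_cursor(8)): buffer="xayiofsuit" (len 10), cursors c1@4 c4@8 c2@9 c3@10, authorship ..........

Answer: 4 9 10 8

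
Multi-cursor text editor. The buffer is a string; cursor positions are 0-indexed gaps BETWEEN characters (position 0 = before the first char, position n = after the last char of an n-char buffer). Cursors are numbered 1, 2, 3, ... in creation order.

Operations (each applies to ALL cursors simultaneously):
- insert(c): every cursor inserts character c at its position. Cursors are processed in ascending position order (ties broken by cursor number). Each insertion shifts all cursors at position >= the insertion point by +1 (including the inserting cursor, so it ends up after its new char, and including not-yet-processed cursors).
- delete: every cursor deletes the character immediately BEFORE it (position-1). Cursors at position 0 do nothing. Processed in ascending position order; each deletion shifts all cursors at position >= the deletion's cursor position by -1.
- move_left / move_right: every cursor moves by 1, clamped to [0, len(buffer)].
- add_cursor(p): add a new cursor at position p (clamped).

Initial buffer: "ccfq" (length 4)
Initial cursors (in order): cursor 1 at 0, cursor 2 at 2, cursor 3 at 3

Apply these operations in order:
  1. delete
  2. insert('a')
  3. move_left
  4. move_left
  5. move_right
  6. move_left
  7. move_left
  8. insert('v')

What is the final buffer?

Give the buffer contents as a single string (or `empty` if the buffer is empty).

After op 1 (delete): buffer="cq" (len 2), cursors c1@0 c2@1 c3@1, authorship ..
After op 2 (insert('a')): buffer="acaaq" (len 5), cursors c1@1 c2@4 c3@4, authorship 1.23.
After op 3 (move_left): buffer="acaaq" (len 5), cursors c1@0 c2@3 c3@3, authorship 1.23.
After op 4 (move_left): buffer="acaaq" (len 5), cursors c1@0 c2@2 c3@2, authorship 1.23.
After op 5 (move_right): buffer="acaaq" (len 5), cursors c1@1 c2@3 c3@3, authorship 1.23.
After op 6 (move_left): buffer="acaaq" (len 5), cursors c1@0 c2@2 c3@2, authorship 1.23.
After op 7 (move_left): buffer="acaaq" (len 5), cursors c1@0 c2@1 c3@1, authorship 1.23.
After op 8 (insert('v')): buffer="vavvcaaq" (len 8), cursors c1@1 c2@4 c3@4, authorship 1123.23.

Answer: vavvcaaq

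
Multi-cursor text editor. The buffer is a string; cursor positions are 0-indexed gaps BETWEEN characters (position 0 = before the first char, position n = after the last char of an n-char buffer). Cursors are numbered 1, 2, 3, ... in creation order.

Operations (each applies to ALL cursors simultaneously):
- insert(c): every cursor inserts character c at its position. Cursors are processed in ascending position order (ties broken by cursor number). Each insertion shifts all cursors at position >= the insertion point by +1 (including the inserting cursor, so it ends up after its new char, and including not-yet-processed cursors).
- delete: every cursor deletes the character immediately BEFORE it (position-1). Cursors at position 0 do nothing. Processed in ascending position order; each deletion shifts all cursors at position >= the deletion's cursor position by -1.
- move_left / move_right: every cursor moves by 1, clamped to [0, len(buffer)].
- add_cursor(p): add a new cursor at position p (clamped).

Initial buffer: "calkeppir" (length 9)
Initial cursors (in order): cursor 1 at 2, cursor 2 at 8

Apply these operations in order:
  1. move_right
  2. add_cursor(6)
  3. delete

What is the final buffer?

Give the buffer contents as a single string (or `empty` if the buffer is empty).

After op 1 (move_right): buffer="calkeppir" (len 9), cursors c1@3 c2@9, authorship .........
After op 2 (add_cursor(6)): buffer="calkeppir" (len 9), cursors c1@3 c3@6 c2@9, authorship .........
After op 3 (delete): buffer="cakepi" (len 6), cursors c1@2 c3@4 c2@6, authorship ......

Answer: cakepi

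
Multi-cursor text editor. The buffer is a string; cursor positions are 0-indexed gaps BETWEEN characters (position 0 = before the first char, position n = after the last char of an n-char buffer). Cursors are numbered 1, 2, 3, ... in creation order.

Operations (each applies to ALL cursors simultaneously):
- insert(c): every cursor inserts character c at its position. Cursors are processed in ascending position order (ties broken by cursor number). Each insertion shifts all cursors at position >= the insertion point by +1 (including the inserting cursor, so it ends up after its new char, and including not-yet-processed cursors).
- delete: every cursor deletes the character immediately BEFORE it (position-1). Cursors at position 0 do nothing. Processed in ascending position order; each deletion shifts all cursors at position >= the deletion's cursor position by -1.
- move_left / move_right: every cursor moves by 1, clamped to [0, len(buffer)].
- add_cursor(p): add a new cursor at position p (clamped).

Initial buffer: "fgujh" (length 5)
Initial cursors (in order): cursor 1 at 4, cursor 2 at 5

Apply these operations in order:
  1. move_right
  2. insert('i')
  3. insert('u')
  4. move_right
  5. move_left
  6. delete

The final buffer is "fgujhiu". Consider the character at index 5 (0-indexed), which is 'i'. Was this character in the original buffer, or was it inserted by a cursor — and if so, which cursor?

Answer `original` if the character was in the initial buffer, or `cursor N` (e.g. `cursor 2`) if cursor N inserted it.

After op 1 (move_right): buffer="fgujh" (len 5), cursors c1@5 c2@5, authorship .....
After op 2 (insert('i')): buffer="fgujhii" (len 7), cursors c1@7 c2@7, authorship .....12
After op 3 (insert('u')): buffer="fgujhiiuu" (len 9), cursors c1@9 c2@9, authorship .....1212
After op 4 (move_right): buffer="fgujhiiuu" (len 9), cursors c1@9 c2@9, authorship .....1212
After op 5 (move_left): buffer="fgujhiiuu" (len 9), cursors c1@8 c2@8, authorship .....1212
After op 6 (delete): buffer="fgujhiu" (len 7), cursors c1@6 c2@6, authorship .....12
Authorship (.=original, N=cursor N): . . . . . 1 2
Index 5: author = 1

Answer: cursor 1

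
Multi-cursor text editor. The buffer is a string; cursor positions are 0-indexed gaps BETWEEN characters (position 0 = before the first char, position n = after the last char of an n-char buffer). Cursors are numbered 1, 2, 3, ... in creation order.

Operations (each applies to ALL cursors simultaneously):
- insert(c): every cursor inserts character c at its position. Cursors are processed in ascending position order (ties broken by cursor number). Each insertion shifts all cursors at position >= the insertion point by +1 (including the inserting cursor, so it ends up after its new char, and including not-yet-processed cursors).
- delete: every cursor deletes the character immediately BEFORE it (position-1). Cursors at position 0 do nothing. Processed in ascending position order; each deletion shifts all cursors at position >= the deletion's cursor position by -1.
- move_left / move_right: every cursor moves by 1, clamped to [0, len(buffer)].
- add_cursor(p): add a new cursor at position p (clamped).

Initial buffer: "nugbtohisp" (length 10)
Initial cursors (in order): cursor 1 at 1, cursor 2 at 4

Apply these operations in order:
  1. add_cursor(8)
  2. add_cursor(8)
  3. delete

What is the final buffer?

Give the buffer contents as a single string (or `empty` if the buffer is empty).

After op 1 (add_cursor(8)): buffer="nugbtohisp" (len 10), cursors c1@1 c2@4 c3@8, authorship ..........
After op 2 (add_cursor(8)): buffer="nugbtohisp" (len 10), cursors c1@1 c2@4 c3@8 c4@8, authorship ..........
After op 3 (delete): buffer="ugtosp" (len 6), cursors c1@0 c2@2 c3@4 c4@4, authorship ......

Answer: ugtosp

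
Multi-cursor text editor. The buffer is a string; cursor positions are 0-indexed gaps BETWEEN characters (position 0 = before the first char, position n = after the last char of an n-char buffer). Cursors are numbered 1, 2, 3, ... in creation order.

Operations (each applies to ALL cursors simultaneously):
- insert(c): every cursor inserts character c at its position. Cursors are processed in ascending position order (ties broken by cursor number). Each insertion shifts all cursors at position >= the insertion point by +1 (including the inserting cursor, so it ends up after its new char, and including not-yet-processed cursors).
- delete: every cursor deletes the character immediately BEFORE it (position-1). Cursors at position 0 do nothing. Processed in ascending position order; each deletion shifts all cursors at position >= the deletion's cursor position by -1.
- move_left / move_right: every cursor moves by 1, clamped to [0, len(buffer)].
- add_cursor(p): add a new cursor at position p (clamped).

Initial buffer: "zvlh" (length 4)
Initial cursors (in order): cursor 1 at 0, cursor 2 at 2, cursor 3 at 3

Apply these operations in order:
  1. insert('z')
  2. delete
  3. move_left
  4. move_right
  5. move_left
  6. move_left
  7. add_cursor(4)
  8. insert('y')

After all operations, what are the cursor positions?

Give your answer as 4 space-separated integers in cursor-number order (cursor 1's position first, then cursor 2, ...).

Answer: 2 2 4 8

Derivation:
After op 1 (insert('z')): buffer="zzvzlzh" (len 7), cursors c1@1 c2@4 c3@6, authorship 1..2.3.
After op 2 (delete): buffer="zvlh" (len 4), cursors c1@0 c2@2 c3@3, authorship ....
After op 3 (move_left): buffer="zvlh" (len 4), cursors c1@0 c2@1 c3@2, authorship ....
After op 4 (move_right): buffer="zvlh" (len 4), cursors c1@1 c2@2 c3@3, authorship ....
After op 5 (move_left): buffer="zvlh" (len 4), cursors c1@0 c2@1 c3@2, authorship ....
After op 6 (move_left): buffer="zvlh" (len 4), cursors c1@0 c2@0 c3@1, authorship ....
After op 7 (add_cursor(4)): buffer="zvlh" (len 4), cursors c1@0 c2@0 c3@1 c4@4, authorship ....
After op 8 (insert('y')): buffer="yyzyvlhy" (len 8), cursors c1@2 c2@2 c3@4 c4@8, authorship 12.3...4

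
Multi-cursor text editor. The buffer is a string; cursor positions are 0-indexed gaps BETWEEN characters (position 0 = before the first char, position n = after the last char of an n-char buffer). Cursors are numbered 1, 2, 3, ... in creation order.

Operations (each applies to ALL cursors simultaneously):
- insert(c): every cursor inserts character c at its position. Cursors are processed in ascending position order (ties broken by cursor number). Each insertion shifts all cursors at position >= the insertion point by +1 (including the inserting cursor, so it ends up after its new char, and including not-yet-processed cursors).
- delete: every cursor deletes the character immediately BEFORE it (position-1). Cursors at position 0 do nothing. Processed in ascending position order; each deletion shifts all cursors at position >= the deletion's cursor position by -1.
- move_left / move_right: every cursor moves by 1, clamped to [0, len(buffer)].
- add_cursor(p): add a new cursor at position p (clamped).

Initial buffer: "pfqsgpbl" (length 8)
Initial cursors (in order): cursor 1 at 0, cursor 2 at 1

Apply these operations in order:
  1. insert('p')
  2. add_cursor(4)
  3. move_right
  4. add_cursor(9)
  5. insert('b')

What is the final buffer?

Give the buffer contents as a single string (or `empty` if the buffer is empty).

Answer: ppbpfbqbsgpbbl

Derivation:
After op 1 (insert('p')): buffer="pppfqsgpbl" (len 10), cursors c1@1 c2@3, authorship 1.2.......
After op 2 (add_cursor(4)): buffer="pppfqsgpbl" (len 10), cursors c1@1 c2@3 c3@4, authorship 1.2.......
After op 3 (move_right): buffer="pppfqsgpbl" (len 10), cursors c1@2 c2@4 c3@5, authorship 1.2.......
After op 4 (add_cursor(9)): buffer="pppfqsgpbl" (len 10), cursors c1@2 c2@4 c3@5 c4@9, authorship 1.2.......
After op 5 (insert('b')): buffer="ppbpfbqbsgpbbl" (len 14), cursors c1@3 c2@6 c3@8 c4@13, authorship 1.12.2.3....4.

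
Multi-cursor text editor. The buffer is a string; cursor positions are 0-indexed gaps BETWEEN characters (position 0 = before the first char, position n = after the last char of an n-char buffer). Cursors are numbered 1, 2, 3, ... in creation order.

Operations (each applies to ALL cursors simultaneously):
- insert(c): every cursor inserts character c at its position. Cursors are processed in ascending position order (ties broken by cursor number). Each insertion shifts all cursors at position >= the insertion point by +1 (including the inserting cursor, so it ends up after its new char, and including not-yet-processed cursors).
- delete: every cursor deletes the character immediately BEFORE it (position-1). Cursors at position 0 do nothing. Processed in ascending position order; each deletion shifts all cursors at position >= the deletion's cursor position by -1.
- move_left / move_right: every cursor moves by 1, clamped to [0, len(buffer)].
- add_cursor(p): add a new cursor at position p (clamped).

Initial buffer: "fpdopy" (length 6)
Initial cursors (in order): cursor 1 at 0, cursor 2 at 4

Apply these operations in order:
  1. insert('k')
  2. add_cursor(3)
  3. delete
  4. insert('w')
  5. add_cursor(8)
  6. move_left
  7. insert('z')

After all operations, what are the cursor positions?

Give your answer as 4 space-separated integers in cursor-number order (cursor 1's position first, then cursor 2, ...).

After op 1 (insert('k')): buffer="kfpdokpy" (len 8), cursors c1@1 c2@6, authorship 1....2..
After op 2 (add_cursor(3)): buffer="kfpdokpy" (len 8), cursors c1@1 c3@3 c2@6, authorship 1....2..
After op 3 (delete): buffer="fdopy" (len 5), cursors c1@0 c3@1 c2@3, authorship .....
After op 4 (insert('w')): buffer="wfwdowpy" (len 8), cursors c1@1 c3@3 c2@6, authorship 1.3..2..
After op 5 (add_cursor(8)): buffer="wfwdowpy" (len 8), cursors c1@1 c3@3 c2@6 c4@8, authorship 1.3..2..
After op 6 (move_left): buffer="wfwdowpy" (len 8), cursors c1@0 c3@2 c2@5 c4@7, authorship 1.3..2..
After op 7 (insert('z')): buffer="zwfzwdozwpzy" (len 12), cursors c1@1 c3@4 c2@8 c4@11, authorship 11.33..22.4.

Answer: 1 8 4 11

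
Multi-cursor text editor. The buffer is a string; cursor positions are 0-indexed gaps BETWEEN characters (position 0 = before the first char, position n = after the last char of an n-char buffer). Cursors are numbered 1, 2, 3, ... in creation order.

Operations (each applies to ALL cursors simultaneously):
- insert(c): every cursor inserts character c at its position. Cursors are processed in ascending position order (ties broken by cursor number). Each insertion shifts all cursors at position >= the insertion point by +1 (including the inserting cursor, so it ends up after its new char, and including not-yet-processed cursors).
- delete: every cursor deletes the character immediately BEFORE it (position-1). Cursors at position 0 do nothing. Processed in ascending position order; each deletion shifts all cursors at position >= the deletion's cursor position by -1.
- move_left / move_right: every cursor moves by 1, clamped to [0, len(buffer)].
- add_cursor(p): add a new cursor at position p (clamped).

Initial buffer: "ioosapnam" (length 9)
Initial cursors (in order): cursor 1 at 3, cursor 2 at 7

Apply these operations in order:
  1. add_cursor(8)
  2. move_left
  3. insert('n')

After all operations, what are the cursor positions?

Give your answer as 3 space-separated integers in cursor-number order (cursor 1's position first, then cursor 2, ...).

Answer: 3 8 10

Derivation:
After op 1 (add_cursor(8)): buffer="ioosapnam" (len 9), cursors c1@3 c2@7 c3@8, authorship .........
After op 2 (move_left): buffer="ioosapnam" (len 9), cursors c1@2 c2@6 c3@7, authorship .........
After op 3 (insert('n')): buffer="ionosapnnnam" (len 12), cursors c1@3 c2@8 c3@10, authorship ..1....2.3..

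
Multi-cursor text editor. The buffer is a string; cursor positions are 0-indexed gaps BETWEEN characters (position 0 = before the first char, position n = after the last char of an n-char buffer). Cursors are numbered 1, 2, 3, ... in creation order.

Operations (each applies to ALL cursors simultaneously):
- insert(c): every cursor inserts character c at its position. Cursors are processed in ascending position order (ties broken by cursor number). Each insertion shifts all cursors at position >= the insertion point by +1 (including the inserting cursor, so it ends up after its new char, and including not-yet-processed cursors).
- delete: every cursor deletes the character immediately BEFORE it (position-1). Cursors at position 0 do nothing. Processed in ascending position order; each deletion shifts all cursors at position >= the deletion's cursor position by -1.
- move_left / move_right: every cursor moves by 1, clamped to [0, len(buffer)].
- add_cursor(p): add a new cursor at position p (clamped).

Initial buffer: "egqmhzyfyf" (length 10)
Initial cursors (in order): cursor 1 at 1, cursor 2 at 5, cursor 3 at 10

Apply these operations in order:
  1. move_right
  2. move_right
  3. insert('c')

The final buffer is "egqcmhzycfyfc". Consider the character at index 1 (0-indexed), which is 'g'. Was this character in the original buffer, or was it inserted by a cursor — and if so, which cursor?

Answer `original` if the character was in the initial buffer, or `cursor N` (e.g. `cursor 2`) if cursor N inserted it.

After op 1 (move_right): buffer="egqmhzyfyf" (len 10), cursors c1@2 c2@6 c3@10, authorship ..........
After op 2 (move_right): buffer="egqmhzyfyf" (len 10), cursors c1@3 c2@7 c3@10, authorship ..........
After op 3 (insert('c')): buffer="egqcmhzycfyfc" (len 13), cursors c1@4 c2@9 c3@13, authorship ...1....2...3
Authorship (.=original, N=cursor N): . . . 1 . . . . 2 . . . 3
Index 1: author = original

Answer: original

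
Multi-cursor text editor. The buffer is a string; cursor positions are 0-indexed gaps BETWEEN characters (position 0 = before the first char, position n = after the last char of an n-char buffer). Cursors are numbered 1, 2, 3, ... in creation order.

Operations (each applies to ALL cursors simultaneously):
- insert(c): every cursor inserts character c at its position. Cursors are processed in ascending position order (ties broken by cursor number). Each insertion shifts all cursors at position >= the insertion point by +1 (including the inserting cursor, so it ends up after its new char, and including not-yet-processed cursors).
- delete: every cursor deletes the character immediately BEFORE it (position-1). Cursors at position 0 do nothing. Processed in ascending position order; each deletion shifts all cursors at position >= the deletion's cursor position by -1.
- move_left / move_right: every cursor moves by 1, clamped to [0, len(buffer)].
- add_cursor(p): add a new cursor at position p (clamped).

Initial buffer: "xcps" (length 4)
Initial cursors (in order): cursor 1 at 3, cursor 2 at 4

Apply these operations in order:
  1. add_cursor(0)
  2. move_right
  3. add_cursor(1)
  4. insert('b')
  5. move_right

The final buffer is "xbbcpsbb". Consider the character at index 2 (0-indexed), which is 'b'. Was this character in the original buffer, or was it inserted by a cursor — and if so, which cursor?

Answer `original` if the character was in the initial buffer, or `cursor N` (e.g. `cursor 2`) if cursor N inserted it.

Answer: cursor 4

Derivation:
After op 1 (add_cursor(0)): buffer="xcps" (len 4), cursors c3@0 c1@3 c2@4, authorship ....
After op 2 (move_right): buffer="xcps" (len 4), cursors c3@1 c1@4 c2@4, authorship ....
After op 3 (add_cursor(1)): buffer="xcps" (len 4), cursors c3@1 c4@1 c1@4 c2@4, authorship ....
After op 4 (insert('b')): buffer="xbbcpsbb" (len 8), cursors c3@3 c4@3 c1@8 c2@8, authorship .34...12
After op 5 (move_right): buffer="xbbcpsbb" (len 8), cursors c3@4 c4@4 c1@8 c2@8, authorship .34...12
Authorship (.=original, N=cursor N): . 3 4 . . . 1 2
Index 2: author = 4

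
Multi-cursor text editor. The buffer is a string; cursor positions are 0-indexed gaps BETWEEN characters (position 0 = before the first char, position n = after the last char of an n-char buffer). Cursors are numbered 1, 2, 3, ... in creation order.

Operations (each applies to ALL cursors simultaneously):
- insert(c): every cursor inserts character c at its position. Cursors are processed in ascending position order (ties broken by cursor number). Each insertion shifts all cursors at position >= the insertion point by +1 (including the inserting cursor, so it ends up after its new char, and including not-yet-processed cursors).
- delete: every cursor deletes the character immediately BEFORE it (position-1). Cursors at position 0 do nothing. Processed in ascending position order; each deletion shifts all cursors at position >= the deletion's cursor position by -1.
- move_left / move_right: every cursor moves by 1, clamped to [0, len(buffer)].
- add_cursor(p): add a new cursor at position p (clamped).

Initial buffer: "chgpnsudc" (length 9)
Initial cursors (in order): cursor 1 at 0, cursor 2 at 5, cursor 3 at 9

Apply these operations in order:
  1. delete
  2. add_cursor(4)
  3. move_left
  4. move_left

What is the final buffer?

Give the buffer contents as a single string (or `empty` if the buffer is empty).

After op 1 (delete): buffer="chgpsud" (len 7), cursors c1@0 c2@4 c3@7, authorship .......
After op 2 (add_cursor(4)): buffer="chgpsud" (len 7), cursors c1@0 c2@4 c4@4 c3@7, authorship .......
After op 3 (move_left): buffer="chgpsud" (len 7), cursors c1@0 c2@3 c4@3 c3@6, authorship .......
After op 4 (move_left): buffer="chgpsud" (len 7), cursors c1@0 c2@2 c4@2 c3@5, authorship .......

Answer: chgpsud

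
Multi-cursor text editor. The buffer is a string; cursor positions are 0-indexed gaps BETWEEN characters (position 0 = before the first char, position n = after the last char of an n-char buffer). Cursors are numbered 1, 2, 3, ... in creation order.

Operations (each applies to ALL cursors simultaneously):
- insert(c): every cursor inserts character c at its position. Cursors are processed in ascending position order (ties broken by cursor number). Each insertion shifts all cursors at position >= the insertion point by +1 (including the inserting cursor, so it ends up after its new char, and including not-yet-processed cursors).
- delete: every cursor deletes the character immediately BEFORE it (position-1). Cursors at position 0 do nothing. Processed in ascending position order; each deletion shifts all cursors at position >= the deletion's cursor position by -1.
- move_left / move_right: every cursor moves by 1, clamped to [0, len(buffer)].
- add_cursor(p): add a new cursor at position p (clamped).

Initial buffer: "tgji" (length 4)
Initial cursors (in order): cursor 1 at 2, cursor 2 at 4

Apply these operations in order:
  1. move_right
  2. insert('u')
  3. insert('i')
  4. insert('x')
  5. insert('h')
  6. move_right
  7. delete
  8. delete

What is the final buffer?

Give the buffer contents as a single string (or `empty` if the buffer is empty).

After op 1 (move_right): buffer="tgji" (len 4), cursors c1@3 c2@4, authorship ....
After op 2 (insert('u')): buffer="tgjuiu" (len 6), cursors c1@4 c2@6, authorship ...1.2
After op 3 (insert('i')): buffer="tgjuiiui" (len 8), cursors c1@5 c2@8, authorship ...11.22
After op 4 (insert('x')): buffer="tgjuixiuix" (len 10), cursors c1@6 c2@10, authorship ...111.222
After op 5 (insert('h')): buffer="tgjuixhiuixh" (len 12), cursors c1@7 c2@12, authorship ...1111.2222
After op 6 (move_right): buffer="tgjuixhiuixh" (len 12), cursors c1@8 c2@12, authorship ...1111.2222
After op 7 (delete): buffer="tgjuixhuix" (len 10), cursors c1@7 c2@10, authorship ...1111222
After op 8 (delete): buffer="tgjuixui" (len 8), cursors c1@6 c2@8, authorship ...11122

Answer: tgjuixui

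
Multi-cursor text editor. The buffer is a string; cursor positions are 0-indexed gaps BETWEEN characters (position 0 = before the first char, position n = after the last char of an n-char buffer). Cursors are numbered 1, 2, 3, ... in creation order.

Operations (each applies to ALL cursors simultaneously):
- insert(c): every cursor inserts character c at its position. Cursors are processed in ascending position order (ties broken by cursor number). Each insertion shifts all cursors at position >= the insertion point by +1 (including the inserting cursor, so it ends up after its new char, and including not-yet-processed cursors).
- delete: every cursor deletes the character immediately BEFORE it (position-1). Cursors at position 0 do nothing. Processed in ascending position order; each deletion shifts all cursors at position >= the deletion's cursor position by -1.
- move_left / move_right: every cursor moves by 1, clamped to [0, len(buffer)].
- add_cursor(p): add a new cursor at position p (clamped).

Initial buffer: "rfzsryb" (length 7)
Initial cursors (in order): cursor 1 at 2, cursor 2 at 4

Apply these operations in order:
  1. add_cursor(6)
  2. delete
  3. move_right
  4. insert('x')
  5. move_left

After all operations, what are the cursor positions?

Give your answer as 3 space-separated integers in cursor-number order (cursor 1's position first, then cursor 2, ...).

Answer: 2 4 6

Derivation:
After op 1 (add_cursor(6)): buffer="rfzsryb" (len 7), cursors c1@2 c2@4 c3@6, authorship .......
After op 2 (delete): buffer="rzrb" (len 4), cursors c1@1 c2@2 c3@3, authorship ....
After op 3 (move_right): buffer="rzrb" (len 4), cursors c1@2 c2@3 c3@4, authorship ....
After op 4 (insert('x')): buffer="rzxrxbx" (len 7), cursors c1@3 c2@5 c3@7, authorship ..1.2.3
After op 5 (move_left): buffer="rzxrxbx" (len 7), cursors c1@2 c2@4 c3@6, authorship ..1.2.3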